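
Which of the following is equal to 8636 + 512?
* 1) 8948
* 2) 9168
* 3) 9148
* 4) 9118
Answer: 3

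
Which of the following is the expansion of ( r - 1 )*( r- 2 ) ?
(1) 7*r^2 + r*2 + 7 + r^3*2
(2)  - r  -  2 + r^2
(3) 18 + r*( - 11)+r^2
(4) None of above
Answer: 4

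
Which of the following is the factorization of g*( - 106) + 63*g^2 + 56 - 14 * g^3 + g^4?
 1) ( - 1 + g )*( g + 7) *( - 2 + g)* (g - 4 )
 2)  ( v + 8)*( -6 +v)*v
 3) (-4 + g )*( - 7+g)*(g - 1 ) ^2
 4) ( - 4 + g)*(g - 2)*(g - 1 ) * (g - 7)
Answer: 4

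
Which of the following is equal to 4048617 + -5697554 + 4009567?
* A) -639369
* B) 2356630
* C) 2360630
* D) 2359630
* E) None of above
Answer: C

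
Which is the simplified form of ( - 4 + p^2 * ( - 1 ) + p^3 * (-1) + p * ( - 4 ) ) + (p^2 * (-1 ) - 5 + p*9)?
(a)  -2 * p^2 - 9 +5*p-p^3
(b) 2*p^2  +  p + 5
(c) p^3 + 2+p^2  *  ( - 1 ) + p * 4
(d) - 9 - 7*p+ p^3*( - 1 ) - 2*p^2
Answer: a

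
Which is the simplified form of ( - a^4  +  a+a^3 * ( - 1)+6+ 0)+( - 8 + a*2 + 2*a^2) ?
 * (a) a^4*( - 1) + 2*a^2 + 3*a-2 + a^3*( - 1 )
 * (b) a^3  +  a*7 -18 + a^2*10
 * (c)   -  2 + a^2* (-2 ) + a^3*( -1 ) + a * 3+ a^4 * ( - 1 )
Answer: a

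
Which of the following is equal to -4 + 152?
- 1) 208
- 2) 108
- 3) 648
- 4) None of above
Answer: 4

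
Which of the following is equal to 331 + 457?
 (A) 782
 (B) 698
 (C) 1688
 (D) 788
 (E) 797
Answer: D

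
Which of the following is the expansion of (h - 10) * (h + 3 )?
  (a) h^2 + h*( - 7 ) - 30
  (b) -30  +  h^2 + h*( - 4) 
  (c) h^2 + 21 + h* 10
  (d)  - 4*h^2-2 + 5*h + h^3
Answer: a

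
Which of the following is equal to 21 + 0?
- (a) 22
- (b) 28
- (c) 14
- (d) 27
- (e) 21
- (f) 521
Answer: e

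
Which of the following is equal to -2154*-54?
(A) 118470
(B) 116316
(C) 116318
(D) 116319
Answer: B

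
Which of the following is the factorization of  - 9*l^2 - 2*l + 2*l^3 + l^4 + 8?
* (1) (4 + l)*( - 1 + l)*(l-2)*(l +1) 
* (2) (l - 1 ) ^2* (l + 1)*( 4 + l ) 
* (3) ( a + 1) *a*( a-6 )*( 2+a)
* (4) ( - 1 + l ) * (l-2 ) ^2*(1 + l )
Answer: 1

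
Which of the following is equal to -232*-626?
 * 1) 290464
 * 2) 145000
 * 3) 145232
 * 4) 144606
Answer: 3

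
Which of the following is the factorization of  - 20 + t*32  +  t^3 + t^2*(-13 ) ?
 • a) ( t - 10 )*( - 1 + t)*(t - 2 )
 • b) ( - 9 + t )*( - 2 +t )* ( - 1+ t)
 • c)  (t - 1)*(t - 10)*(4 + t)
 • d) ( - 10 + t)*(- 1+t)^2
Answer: a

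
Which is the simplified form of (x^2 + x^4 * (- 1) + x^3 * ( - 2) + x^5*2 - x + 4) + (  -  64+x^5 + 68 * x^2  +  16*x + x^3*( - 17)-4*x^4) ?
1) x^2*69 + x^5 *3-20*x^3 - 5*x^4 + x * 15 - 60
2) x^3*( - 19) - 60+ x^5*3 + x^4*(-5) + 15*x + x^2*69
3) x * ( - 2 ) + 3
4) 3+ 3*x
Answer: 2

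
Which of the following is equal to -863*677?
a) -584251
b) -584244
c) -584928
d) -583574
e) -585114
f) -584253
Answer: a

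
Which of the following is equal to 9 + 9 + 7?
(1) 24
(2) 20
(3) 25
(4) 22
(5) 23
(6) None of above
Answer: 3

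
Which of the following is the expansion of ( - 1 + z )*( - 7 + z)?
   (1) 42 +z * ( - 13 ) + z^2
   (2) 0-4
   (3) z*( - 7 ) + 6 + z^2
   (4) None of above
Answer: 4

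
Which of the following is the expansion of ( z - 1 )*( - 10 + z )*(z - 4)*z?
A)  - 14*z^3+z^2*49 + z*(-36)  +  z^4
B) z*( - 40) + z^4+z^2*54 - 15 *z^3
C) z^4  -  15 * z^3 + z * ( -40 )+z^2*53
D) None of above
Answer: B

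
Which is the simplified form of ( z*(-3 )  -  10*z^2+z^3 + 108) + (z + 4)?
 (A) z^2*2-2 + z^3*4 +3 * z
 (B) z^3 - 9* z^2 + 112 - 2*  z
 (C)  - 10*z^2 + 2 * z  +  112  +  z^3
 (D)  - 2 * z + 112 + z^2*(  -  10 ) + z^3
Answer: D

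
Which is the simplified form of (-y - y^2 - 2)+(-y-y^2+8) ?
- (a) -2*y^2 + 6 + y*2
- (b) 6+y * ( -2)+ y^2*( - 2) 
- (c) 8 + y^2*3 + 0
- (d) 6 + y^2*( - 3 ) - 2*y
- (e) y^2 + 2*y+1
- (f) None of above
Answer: b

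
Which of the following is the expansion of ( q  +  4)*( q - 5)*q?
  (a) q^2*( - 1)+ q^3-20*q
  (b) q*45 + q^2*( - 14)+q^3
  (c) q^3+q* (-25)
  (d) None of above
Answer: a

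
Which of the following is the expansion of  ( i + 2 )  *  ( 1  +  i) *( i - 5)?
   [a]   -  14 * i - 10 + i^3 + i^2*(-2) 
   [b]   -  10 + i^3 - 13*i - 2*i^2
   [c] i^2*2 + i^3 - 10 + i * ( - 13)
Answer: b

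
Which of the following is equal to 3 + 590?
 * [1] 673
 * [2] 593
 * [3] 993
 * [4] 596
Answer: 2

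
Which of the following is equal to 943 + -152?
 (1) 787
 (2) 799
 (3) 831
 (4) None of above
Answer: 4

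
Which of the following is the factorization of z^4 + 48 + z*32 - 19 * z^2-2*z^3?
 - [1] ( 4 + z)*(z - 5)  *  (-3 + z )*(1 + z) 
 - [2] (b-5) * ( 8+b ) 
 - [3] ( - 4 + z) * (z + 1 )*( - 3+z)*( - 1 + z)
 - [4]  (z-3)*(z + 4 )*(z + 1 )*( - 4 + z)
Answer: 4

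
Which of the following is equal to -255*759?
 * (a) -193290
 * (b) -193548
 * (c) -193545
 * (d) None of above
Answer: c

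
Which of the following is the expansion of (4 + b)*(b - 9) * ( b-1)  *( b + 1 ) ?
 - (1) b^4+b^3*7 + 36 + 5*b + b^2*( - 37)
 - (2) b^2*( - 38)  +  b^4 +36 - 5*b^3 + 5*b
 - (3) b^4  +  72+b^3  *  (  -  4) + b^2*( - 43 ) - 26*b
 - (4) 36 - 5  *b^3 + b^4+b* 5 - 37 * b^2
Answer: 4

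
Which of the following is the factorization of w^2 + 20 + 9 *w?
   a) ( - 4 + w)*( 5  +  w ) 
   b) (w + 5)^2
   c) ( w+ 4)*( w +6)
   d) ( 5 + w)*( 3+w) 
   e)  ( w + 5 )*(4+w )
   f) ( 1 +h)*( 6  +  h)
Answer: e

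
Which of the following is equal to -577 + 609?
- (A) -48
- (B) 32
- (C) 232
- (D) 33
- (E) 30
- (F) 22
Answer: B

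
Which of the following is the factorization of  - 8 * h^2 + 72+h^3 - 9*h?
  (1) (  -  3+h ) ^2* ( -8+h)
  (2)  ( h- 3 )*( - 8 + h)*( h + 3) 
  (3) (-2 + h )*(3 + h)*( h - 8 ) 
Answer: 2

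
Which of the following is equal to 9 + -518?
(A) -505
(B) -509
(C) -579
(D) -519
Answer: B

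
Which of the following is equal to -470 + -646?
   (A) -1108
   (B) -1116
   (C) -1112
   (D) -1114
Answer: B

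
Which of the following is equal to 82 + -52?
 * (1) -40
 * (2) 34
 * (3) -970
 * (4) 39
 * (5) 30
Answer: 5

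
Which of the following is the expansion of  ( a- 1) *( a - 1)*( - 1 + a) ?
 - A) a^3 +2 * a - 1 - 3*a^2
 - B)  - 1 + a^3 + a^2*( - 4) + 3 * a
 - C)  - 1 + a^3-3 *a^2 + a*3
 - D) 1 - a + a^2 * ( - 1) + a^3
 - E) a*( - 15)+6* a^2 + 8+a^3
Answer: C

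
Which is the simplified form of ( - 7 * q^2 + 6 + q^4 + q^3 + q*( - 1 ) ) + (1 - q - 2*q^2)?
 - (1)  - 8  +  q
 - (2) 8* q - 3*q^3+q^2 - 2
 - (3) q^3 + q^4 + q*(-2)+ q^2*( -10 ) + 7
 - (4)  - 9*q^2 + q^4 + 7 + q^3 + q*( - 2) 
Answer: 4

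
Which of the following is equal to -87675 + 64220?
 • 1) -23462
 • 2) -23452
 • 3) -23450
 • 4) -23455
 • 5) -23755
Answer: 4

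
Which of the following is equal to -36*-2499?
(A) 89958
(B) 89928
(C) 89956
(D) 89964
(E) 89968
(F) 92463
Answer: D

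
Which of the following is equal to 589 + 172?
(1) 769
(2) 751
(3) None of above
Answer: 3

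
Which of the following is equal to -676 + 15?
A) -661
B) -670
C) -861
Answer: A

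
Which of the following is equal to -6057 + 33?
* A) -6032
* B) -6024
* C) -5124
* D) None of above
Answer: B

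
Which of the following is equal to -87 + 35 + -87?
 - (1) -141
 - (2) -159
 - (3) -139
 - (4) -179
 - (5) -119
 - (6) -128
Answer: 3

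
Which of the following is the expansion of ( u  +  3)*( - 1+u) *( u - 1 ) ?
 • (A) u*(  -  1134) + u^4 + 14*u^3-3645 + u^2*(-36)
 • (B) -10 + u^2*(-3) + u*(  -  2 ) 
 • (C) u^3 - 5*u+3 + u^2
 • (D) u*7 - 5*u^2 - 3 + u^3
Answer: C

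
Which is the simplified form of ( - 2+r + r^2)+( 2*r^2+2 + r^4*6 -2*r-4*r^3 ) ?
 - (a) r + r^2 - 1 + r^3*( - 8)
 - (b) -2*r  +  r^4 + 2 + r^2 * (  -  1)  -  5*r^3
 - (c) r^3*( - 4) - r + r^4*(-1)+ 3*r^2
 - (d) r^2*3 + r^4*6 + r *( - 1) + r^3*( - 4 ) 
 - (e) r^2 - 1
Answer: d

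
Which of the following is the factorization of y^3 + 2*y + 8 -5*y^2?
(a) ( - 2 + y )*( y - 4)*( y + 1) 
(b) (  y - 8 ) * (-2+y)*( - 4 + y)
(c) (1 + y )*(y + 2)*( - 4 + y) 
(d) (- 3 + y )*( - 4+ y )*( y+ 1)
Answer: a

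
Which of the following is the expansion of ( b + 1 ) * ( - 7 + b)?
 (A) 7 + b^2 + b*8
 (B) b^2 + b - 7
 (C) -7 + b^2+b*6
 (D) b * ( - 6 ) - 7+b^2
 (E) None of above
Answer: D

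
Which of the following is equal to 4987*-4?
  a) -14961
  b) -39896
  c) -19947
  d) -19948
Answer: d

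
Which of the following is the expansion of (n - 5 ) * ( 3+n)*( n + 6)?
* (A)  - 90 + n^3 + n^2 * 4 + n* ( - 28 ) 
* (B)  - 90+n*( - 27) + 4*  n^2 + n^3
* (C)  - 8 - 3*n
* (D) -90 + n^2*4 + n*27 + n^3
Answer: B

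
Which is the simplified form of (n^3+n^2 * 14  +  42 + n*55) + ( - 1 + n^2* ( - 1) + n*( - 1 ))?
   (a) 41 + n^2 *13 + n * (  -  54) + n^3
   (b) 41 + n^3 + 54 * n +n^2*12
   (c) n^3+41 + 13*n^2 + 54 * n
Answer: c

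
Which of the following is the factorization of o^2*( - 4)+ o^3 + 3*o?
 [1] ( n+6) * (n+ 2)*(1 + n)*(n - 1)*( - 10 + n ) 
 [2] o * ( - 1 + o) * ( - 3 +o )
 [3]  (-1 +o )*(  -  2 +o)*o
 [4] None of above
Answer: 2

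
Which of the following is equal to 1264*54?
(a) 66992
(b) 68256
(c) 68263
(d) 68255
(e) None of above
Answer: b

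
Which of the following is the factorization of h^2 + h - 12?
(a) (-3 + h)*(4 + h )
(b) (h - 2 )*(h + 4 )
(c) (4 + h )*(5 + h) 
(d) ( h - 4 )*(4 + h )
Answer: a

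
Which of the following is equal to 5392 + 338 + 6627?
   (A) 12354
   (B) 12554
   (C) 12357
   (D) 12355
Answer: C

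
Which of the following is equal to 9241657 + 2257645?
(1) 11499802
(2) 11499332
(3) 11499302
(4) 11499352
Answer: 3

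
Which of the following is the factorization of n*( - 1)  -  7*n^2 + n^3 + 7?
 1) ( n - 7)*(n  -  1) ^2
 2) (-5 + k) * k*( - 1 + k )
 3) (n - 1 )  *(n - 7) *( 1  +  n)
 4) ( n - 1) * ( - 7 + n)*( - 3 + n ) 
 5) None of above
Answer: 3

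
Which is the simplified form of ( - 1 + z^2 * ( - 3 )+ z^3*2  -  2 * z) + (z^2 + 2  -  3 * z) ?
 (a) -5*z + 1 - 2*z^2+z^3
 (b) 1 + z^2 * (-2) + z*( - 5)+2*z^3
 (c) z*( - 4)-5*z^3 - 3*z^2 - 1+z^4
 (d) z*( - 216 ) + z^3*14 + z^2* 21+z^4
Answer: b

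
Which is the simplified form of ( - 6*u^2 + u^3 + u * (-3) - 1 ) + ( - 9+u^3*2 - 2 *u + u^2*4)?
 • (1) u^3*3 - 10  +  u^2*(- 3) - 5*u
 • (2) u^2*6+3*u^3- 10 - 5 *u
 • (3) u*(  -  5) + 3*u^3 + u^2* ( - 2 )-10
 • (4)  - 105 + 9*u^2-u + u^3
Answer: 3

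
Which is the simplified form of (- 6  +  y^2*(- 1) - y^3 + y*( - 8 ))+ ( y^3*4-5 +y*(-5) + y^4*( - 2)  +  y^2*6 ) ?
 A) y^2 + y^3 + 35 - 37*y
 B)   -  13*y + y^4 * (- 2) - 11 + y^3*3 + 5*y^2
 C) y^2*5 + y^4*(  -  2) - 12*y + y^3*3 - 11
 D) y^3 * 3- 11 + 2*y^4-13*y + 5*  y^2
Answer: B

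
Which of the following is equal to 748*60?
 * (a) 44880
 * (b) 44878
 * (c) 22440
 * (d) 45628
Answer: a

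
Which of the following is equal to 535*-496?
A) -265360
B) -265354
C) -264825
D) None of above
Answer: A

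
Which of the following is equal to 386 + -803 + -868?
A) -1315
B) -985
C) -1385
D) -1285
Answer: D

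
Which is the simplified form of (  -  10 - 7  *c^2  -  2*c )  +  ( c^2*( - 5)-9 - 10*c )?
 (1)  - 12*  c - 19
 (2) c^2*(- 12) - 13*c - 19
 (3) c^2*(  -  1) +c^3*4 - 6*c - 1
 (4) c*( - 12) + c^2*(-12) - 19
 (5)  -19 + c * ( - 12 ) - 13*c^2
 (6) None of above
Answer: 4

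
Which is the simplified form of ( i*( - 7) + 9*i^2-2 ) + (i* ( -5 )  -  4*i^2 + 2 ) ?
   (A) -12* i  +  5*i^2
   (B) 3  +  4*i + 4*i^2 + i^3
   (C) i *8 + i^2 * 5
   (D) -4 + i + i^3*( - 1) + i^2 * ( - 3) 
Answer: A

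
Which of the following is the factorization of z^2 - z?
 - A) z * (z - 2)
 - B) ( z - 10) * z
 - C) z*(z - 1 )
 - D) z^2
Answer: C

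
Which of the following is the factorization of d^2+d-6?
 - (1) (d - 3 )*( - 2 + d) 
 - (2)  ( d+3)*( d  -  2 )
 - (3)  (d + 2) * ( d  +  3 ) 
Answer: 2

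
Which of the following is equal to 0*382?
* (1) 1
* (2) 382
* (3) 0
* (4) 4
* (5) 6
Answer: 3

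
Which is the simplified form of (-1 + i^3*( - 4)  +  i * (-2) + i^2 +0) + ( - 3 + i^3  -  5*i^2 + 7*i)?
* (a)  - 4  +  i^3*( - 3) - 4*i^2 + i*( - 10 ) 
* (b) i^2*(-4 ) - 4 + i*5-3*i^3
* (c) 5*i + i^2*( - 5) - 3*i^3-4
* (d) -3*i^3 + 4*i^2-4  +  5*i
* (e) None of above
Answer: b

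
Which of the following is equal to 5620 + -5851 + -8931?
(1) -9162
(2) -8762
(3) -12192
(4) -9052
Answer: 1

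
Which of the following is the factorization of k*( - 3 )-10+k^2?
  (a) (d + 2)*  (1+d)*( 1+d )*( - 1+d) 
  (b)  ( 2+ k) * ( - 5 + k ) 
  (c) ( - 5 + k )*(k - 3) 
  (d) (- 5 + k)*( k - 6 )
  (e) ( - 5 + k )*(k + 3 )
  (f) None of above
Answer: b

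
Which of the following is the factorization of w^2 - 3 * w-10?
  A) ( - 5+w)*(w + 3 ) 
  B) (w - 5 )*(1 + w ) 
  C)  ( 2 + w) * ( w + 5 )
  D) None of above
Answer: D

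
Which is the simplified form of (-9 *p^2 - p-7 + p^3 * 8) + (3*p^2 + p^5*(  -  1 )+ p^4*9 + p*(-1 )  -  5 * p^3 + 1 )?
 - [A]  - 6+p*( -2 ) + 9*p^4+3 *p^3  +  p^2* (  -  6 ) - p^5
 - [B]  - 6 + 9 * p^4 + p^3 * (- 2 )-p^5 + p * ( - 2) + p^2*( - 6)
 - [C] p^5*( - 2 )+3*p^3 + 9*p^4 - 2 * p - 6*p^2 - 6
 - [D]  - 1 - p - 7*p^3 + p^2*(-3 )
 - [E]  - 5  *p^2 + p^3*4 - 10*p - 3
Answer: A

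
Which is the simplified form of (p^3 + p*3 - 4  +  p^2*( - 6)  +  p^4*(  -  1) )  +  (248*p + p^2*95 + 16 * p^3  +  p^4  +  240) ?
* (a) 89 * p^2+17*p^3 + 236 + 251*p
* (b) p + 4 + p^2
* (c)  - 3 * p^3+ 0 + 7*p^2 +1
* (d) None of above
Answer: a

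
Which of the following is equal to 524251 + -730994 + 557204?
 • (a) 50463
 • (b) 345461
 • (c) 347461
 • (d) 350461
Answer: d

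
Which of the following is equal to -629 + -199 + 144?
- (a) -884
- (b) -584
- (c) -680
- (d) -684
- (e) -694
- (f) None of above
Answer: d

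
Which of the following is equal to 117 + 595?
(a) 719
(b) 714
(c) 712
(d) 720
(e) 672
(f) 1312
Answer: c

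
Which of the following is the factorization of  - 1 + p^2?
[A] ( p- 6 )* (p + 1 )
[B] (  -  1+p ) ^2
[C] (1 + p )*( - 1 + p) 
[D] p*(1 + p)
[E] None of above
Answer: C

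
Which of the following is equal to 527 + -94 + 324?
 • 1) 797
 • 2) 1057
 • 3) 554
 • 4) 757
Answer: 4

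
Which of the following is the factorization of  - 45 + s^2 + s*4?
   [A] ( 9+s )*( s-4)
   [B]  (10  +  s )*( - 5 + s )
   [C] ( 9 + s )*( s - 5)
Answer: C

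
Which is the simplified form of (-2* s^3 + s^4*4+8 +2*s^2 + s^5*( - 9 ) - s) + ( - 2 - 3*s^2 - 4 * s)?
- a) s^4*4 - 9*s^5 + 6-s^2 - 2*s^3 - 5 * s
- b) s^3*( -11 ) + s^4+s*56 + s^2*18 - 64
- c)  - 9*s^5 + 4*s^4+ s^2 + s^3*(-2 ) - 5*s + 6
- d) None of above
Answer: a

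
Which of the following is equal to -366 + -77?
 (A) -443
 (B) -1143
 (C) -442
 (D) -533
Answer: A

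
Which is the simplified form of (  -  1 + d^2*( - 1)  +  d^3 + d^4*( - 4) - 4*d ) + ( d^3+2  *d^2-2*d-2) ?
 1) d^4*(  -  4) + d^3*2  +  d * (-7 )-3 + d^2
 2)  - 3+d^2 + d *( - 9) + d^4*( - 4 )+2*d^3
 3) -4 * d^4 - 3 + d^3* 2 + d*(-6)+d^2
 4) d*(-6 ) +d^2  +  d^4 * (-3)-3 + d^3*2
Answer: 3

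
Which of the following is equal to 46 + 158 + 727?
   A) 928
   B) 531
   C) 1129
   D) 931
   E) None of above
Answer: D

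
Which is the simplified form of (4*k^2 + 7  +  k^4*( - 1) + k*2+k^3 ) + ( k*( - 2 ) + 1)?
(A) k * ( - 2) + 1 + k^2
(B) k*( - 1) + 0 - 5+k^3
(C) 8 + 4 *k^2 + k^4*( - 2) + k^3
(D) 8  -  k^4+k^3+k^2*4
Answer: D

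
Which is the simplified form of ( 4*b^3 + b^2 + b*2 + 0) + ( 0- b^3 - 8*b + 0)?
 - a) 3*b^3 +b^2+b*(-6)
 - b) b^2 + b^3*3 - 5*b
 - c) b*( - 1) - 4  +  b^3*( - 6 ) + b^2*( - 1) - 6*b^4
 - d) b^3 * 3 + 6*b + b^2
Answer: a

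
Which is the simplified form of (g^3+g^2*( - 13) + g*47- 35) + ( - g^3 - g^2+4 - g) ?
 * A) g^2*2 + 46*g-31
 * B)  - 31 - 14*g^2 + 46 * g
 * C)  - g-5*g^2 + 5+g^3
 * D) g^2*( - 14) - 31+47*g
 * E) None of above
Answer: B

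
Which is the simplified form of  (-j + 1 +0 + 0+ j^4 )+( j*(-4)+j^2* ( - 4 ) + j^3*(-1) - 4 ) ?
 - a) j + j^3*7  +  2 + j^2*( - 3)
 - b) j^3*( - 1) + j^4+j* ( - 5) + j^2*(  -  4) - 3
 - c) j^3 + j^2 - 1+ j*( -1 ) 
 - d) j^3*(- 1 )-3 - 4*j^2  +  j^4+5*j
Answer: b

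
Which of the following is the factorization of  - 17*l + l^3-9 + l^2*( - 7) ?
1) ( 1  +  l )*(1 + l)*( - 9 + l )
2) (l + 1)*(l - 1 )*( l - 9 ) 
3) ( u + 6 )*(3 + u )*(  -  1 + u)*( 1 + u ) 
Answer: 1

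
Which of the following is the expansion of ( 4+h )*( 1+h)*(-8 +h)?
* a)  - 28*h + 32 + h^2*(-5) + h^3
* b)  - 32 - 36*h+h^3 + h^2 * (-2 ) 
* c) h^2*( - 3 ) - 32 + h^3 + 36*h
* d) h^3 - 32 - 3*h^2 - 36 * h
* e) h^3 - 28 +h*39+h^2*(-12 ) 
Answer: d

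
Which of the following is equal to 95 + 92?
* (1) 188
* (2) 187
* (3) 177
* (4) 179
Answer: 2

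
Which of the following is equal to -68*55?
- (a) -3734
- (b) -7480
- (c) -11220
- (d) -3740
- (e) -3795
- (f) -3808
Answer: d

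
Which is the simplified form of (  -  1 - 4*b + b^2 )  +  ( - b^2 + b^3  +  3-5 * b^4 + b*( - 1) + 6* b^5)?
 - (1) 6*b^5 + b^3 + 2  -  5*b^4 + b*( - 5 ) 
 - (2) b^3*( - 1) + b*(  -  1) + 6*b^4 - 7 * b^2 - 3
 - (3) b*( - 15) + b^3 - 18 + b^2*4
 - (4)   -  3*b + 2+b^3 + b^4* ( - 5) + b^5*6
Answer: 1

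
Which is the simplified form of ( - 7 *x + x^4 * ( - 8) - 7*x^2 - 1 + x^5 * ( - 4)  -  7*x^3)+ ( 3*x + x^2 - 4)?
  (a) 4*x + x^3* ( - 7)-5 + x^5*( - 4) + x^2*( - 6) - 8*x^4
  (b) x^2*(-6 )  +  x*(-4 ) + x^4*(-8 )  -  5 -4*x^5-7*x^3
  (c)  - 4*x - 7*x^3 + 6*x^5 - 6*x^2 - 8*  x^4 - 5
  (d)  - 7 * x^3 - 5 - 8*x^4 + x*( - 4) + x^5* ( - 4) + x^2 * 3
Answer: b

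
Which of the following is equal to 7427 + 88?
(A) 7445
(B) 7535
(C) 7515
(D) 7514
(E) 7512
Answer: C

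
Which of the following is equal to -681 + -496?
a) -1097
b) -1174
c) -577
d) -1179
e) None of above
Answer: e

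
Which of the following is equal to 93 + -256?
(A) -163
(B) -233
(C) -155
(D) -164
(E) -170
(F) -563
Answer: A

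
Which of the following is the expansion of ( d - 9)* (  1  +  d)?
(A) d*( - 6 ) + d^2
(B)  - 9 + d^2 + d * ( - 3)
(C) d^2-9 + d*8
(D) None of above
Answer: D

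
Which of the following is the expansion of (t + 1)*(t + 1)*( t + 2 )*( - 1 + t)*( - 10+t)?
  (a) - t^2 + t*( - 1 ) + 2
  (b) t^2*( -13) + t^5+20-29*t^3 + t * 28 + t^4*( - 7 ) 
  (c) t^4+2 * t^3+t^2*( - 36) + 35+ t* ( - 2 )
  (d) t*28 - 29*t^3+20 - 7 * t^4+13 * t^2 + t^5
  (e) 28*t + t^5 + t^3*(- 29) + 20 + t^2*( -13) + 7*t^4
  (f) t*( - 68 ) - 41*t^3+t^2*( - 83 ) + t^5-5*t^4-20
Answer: b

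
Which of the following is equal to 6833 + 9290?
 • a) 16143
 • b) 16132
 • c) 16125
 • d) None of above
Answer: d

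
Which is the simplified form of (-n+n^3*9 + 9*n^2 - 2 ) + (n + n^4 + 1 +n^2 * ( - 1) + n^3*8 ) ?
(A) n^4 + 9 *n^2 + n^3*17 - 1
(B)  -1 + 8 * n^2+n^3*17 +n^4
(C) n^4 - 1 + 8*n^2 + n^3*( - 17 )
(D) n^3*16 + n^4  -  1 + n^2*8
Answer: B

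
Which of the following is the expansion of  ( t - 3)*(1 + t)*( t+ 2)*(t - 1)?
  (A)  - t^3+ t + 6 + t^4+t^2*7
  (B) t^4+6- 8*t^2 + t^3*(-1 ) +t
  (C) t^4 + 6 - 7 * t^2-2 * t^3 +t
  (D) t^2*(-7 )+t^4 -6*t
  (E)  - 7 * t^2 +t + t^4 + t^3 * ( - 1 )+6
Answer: E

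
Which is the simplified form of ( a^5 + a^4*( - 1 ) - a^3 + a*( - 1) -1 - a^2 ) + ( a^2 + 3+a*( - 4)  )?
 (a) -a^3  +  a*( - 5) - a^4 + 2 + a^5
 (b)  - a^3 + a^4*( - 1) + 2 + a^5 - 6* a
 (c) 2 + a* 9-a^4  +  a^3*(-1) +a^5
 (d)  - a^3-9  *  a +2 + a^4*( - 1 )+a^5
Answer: a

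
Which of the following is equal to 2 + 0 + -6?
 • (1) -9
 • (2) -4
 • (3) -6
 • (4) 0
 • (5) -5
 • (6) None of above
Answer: 2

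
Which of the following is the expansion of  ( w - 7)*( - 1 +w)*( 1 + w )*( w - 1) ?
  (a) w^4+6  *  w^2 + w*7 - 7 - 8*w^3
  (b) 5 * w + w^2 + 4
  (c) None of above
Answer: c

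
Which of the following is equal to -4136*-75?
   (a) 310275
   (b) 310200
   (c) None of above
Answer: b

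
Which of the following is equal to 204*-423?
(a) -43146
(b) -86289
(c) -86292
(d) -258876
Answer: c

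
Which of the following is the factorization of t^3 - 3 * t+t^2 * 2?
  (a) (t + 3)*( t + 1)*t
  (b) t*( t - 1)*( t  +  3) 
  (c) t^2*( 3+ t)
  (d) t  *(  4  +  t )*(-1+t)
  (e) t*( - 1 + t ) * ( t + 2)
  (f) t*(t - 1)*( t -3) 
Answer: b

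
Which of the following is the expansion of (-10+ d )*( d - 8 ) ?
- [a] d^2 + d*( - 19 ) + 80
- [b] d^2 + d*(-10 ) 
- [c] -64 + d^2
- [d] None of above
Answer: d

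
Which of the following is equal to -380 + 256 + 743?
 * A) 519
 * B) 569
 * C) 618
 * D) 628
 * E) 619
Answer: E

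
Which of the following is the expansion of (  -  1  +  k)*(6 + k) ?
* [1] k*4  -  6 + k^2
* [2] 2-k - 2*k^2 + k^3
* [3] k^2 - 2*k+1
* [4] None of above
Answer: 4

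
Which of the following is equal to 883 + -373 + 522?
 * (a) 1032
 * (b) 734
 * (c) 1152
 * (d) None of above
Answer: a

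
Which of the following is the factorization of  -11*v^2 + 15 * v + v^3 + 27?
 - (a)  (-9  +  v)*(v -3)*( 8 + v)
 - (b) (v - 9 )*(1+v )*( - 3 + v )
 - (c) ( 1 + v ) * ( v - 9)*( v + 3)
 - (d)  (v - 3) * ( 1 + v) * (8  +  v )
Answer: b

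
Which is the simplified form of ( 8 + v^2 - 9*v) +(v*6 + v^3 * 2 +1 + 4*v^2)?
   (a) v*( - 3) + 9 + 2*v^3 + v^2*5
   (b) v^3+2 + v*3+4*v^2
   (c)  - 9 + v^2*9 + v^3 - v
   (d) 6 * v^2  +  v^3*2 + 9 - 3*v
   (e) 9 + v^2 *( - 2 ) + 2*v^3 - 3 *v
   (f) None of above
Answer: a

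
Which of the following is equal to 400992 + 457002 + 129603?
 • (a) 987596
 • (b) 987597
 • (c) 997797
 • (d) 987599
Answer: b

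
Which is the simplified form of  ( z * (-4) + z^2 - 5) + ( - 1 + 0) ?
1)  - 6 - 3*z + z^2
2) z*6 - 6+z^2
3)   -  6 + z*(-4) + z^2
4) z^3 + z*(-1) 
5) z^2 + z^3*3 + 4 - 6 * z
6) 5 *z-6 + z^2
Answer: 3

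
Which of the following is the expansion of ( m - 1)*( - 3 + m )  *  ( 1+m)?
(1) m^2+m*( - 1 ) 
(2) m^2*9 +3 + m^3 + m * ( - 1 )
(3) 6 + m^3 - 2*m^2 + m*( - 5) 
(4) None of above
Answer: 4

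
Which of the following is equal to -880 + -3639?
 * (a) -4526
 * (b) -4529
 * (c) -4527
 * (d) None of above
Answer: d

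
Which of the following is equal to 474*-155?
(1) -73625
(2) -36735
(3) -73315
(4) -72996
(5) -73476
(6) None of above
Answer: 6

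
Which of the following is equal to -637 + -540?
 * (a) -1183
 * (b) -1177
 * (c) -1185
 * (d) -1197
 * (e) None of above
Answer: b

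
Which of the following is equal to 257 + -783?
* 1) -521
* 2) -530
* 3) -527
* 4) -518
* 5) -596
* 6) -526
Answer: 6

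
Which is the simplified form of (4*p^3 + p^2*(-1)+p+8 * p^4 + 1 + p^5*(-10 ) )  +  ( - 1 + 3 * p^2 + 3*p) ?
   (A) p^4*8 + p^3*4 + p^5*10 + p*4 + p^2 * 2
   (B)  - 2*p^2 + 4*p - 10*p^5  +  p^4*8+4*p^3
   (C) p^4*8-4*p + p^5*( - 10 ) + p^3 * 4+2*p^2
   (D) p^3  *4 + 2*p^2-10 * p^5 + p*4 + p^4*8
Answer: D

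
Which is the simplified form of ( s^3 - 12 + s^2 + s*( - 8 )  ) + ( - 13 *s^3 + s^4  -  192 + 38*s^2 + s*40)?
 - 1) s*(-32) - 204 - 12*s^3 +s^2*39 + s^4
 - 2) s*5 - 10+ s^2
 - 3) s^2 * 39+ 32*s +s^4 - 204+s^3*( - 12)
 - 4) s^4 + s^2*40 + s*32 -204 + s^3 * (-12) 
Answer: 3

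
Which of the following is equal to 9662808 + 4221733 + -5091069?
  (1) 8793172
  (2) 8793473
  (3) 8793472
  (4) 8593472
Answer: 3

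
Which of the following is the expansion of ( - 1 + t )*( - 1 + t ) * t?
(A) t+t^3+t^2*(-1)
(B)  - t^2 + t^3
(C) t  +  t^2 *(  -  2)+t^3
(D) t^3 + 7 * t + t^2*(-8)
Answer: C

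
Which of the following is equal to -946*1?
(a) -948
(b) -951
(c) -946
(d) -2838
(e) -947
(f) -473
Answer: c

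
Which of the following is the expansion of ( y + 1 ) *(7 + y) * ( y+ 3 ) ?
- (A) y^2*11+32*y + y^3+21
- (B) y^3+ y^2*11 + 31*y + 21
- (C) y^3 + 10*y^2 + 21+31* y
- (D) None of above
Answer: B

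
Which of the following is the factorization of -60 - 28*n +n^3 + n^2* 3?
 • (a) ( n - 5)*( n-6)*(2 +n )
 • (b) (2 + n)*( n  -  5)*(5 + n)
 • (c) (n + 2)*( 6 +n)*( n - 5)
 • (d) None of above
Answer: c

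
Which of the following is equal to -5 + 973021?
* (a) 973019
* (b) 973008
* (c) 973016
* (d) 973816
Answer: c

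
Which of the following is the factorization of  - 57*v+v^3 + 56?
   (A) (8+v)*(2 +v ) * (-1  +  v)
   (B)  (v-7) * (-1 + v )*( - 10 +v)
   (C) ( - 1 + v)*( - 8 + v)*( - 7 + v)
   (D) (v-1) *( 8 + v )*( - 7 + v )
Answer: D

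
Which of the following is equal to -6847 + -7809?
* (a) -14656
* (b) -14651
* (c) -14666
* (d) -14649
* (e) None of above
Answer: a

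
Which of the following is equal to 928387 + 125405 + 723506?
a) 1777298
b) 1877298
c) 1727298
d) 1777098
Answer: a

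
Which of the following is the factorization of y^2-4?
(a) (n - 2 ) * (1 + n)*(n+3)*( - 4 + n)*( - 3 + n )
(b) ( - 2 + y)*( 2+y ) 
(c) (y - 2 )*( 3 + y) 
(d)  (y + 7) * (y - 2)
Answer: b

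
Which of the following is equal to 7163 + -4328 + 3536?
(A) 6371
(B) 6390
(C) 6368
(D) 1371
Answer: A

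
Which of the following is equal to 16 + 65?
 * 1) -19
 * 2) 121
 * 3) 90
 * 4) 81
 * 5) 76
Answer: 4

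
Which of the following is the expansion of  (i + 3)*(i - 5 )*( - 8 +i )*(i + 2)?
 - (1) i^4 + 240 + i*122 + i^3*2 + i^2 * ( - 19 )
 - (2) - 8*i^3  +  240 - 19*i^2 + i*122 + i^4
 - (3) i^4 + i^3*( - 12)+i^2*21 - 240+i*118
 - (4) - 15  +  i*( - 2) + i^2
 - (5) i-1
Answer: 2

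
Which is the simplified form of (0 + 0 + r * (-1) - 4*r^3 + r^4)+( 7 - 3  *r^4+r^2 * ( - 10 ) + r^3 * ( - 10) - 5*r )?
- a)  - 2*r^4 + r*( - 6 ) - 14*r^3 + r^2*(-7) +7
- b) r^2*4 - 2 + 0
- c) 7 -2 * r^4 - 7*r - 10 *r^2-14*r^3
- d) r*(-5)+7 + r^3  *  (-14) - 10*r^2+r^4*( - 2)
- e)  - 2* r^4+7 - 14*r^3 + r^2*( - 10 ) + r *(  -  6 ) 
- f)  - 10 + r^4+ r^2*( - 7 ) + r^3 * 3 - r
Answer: e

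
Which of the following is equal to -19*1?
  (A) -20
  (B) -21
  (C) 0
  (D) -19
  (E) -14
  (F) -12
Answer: D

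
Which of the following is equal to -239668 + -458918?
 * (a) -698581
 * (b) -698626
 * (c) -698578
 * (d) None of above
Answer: d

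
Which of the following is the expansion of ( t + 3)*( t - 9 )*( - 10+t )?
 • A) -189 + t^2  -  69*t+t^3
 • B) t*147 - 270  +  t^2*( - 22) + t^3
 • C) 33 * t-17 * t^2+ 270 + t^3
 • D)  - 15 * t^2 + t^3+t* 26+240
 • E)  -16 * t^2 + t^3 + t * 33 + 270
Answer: E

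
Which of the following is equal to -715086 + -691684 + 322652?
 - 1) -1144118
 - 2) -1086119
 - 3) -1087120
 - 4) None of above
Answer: 4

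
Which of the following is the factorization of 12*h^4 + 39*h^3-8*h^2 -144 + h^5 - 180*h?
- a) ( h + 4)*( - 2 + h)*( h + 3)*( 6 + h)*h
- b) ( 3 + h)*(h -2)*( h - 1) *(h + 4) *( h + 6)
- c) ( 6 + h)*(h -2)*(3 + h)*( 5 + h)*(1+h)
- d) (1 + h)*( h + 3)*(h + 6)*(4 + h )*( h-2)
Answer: d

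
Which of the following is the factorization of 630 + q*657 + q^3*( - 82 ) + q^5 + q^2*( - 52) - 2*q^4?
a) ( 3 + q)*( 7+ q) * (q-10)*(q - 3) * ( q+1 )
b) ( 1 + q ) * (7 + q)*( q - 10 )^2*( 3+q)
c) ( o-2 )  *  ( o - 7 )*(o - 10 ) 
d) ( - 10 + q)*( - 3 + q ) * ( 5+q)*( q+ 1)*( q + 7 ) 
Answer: a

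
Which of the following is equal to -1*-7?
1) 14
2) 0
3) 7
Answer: 3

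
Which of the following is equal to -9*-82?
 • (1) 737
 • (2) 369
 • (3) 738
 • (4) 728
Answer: 3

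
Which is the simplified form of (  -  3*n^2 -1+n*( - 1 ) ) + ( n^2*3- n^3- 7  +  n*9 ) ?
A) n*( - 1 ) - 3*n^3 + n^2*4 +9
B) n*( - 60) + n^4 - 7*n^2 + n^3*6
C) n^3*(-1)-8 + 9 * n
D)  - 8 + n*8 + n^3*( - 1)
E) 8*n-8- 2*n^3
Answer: D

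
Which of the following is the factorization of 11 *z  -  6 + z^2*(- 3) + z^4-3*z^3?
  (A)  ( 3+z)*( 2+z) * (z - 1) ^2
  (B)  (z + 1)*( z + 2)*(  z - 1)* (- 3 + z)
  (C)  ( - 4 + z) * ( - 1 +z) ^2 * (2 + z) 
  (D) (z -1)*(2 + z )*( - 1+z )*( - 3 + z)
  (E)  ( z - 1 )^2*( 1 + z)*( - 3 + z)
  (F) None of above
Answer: D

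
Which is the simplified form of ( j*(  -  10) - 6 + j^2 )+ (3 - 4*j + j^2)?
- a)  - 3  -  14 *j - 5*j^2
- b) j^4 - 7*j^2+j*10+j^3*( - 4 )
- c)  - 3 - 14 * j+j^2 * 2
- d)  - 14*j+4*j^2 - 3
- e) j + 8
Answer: c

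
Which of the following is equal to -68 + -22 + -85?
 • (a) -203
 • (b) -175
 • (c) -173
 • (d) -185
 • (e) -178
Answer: b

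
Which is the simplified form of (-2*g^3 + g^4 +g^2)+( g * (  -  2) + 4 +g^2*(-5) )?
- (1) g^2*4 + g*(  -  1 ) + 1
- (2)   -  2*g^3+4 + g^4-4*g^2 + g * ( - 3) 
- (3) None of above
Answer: 3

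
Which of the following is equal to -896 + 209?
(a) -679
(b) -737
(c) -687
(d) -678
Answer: c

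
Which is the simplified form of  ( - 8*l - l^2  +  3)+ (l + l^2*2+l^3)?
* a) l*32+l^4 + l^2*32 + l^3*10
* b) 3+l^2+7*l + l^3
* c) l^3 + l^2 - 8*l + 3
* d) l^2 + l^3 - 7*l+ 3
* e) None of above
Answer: d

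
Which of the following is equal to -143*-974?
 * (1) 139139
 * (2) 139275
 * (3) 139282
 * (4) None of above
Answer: 3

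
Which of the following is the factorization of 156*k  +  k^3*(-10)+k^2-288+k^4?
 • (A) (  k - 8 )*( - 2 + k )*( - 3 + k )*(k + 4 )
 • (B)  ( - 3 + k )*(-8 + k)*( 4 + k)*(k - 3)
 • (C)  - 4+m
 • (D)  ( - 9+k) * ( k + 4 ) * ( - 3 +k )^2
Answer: B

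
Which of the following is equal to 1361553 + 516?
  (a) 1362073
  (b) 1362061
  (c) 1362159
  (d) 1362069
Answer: d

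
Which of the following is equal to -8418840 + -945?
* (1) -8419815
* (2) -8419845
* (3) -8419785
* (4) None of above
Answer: 3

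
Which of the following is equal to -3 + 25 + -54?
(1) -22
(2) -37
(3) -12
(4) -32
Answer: 4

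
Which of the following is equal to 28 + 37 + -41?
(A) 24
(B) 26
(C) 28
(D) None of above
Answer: A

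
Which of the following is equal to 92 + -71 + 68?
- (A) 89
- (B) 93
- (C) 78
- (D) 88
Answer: A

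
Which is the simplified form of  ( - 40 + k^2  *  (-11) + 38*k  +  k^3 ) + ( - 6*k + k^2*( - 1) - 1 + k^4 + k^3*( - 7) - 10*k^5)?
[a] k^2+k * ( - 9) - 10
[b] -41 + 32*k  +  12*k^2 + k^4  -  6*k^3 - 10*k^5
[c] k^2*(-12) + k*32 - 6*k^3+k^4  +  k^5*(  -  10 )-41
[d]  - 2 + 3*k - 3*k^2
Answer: c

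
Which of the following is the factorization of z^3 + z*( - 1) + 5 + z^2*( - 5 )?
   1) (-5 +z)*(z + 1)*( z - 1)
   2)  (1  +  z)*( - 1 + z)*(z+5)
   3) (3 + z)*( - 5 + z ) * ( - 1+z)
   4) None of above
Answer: 1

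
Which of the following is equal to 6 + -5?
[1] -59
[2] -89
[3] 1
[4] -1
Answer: 3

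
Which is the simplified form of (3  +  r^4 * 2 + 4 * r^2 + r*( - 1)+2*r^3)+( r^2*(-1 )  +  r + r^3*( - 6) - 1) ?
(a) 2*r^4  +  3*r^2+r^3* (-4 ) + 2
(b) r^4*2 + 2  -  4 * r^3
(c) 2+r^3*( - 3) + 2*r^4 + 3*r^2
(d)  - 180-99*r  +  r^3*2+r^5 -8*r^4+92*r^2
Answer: a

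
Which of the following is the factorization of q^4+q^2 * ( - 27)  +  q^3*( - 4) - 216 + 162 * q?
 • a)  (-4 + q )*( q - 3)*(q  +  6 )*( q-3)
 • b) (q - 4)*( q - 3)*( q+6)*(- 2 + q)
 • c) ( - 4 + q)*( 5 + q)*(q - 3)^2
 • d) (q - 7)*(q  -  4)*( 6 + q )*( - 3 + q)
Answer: a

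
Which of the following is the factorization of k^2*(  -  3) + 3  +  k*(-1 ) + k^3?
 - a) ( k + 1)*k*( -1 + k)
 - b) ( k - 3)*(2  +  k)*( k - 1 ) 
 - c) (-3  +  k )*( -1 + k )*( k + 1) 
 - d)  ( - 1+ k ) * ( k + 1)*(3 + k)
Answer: c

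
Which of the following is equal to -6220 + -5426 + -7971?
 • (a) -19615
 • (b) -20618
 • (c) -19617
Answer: c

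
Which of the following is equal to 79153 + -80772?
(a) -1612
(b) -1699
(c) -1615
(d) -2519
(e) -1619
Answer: e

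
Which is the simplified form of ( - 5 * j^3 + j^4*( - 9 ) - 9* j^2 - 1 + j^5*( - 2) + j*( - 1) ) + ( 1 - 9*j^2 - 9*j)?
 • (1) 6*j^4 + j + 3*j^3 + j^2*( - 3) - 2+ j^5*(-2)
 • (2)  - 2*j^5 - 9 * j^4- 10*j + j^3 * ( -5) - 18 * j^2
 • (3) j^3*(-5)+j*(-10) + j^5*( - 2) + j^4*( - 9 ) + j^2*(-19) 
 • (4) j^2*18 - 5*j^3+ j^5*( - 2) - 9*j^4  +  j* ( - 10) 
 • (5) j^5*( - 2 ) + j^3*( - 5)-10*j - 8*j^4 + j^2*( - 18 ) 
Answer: 2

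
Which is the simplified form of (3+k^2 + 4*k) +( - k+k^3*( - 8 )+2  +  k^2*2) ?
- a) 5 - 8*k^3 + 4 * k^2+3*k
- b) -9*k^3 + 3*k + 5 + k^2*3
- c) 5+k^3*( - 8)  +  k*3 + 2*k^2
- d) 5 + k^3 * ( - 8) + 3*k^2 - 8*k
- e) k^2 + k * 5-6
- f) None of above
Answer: f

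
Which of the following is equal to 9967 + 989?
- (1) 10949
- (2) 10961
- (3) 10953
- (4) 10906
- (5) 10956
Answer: 5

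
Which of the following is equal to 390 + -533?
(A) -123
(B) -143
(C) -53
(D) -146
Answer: B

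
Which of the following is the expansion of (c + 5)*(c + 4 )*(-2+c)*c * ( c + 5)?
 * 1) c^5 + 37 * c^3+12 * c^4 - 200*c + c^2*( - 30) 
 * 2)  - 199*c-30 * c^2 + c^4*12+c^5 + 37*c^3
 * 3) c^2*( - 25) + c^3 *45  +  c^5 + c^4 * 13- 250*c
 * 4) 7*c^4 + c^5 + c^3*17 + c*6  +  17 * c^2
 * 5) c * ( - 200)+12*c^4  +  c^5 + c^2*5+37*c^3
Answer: 1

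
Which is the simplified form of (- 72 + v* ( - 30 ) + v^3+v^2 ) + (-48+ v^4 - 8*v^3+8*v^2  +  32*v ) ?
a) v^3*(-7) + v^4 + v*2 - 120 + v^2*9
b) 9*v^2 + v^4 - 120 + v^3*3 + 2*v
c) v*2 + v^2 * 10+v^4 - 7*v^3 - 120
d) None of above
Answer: a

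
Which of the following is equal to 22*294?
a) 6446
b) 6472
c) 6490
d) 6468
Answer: d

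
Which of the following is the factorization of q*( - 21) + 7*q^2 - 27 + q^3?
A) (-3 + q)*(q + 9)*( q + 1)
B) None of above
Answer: A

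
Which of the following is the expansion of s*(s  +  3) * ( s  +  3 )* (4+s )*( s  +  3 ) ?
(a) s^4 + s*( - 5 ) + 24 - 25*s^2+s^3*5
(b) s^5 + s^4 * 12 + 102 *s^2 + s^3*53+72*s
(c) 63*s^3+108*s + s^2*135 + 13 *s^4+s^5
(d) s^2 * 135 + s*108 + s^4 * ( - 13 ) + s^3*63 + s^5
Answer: c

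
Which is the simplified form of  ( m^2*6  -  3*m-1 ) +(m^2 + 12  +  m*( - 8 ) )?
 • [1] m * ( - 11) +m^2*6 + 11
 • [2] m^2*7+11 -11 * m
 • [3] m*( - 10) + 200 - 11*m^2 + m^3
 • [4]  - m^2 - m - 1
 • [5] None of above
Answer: 2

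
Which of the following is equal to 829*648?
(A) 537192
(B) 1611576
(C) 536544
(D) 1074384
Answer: A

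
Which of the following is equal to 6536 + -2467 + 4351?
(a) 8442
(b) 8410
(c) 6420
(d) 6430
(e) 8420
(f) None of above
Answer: e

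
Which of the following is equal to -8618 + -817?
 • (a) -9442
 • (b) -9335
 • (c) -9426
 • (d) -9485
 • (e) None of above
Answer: e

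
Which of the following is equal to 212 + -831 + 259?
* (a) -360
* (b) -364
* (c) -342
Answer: a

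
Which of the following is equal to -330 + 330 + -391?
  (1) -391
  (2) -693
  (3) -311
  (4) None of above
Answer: 1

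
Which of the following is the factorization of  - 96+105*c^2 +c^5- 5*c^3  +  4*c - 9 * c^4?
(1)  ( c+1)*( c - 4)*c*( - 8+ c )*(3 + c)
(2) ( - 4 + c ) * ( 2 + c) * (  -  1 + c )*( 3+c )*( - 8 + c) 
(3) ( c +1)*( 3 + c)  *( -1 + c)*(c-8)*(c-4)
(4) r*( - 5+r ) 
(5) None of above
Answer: 3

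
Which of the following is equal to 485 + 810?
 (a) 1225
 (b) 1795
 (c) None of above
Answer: c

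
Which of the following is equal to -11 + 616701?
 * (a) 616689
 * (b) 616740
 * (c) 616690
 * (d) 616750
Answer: c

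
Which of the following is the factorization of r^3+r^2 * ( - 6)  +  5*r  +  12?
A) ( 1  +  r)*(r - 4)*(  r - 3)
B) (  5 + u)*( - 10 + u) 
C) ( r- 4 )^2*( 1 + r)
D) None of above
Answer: A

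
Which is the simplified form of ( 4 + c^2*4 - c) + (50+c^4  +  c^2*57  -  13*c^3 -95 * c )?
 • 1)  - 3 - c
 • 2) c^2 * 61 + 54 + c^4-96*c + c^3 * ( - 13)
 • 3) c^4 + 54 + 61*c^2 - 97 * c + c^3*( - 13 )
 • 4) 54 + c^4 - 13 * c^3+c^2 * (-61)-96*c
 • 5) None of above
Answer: 2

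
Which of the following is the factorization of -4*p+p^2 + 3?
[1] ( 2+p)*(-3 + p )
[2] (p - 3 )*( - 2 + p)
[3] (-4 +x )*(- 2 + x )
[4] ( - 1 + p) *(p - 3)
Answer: 4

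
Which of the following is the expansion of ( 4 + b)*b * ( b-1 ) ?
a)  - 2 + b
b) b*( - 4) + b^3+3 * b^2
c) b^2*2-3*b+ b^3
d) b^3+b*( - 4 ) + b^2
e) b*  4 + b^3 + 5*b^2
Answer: b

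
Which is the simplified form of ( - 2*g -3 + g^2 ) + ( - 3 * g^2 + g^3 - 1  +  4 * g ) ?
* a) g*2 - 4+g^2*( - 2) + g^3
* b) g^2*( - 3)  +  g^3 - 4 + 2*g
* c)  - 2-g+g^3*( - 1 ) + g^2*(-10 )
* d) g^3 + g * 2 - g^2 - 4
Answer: a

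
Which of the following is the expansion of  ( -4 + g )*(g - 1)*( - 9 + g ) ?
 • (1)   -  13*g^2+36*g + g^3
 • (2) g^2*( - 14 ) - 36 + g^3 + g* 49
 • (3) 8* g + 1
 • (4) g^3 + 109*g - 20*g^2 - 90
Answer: 2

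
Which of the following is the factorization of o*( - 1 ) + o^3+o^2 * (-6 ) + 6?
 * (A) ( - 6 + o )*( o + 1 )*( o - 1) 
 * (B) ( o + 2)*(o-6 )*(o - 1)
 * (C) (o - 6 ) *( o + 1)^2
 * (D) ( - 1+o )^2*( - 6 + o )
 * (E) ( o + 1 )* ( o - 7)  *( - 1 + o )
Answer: A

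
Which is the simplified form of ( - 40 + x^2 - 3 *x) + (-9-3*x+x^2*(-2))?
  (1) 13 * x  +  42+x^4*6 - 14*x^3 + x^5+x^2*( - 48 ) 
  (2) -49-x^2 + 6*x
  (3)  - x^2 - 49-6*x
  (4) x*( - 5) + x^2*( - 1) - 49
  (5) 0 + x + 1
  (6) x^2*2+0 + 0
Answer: 3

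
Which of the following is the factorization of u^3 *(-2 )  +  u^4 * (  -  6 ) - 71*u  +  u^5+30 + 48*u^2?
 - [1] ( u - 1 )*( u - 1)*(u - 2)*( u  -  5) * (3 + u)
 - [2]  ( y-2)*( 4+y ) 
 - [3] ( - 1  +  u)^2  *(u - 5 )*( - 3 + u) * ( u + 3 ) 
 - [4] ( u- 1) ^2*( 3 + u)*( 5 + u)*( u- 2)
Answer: 1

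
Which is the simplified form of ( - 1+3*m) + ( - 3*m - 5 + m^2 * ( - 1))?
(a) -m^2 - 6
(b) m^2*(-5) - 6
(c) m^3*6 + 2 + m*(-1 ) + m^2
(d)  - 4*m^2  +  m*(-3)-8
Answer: a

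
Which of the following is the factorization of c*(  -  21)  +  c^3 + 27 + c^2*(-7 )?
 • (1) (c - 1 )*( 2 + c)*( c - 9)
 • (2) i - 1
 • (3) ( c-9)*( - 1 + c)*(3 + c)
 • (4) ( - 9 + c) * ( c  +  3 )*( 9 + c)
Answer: 3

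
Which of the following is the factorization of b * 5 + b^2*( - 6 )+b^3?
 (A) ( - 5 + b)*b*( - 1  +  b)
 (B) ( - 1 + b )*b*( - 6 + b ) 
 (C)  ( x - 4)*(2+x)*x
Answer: A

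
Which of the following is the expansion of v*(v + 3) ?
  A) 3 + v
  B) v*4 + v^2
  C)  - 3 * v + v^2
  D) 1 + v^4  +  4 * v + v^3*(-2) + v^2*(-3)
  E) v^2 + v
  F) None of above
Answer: F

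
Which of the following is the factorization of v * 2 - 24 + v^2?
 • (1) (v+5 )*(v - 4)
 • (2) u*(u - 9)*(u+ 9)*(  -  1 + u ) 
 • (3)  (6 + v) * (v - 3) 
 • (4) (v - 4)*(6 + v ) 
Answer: 4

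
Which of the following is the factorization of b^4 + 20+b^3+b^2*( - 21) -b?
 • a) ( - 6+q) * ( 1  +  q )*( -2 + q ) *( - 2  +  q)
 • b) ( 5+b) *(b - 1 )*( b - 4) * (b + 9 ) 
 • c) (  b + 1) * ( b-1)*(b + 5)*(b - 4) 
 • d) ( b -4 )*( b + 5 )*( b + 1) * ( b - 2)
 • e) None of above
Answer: c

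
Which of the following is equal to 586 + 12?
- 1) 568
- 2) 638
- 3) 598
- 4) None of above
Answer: 3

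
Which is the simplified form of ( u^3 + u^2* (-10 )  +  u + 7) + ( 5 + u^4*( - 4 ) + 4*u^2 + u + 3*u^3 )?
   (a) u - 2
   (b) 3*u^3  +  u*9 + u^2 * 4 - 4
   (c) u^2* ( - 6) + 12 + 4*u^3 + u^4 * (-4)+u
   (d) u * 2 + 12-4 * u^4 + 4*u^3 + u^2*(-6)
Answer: d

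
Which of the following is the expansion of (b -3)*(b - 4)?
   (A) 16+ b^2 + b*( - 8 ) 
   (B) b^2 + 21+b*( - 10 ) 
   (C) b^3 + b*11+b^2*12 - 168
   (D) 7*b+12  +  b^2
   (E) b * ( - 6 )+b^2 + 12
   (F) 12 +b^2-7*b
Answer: F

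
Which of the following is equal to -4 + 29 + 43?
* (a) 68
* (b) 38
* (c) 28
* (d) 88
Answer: a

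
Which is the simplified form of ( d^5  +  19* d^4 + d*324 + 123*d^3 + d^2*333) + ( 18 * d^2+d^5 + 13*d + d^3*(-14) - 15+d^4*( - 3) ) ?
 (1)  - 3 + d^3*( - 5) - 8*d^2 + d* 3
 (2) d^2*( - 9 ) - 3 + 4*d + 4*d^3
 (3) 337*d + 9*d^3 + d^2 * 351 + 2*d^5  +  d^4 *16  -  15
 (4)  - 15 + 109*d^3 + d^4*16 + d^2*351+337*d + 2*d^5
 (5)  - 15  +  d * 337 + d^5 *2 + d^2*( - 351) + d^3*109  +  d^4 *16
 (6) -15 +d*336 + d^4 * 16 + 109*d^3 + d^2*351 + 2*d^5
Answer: 4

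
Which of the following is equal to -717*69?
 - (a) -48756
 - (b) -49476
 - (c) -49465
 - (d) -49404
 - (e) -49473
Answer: e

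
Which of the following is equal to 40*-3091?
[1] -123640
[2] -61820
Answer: 1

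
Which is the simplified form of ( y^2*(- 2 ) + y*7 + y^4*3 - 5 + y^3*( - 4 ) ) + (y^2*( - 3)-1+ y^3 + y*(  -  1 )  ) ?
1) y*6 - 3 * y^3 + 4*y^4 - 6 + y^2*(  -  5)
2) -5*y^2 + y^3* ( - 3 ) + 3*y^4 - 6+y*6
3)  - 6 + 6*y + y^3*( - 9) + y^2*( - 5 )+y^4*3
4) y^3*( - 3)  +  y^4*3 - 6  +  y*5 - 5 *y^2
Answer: 2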